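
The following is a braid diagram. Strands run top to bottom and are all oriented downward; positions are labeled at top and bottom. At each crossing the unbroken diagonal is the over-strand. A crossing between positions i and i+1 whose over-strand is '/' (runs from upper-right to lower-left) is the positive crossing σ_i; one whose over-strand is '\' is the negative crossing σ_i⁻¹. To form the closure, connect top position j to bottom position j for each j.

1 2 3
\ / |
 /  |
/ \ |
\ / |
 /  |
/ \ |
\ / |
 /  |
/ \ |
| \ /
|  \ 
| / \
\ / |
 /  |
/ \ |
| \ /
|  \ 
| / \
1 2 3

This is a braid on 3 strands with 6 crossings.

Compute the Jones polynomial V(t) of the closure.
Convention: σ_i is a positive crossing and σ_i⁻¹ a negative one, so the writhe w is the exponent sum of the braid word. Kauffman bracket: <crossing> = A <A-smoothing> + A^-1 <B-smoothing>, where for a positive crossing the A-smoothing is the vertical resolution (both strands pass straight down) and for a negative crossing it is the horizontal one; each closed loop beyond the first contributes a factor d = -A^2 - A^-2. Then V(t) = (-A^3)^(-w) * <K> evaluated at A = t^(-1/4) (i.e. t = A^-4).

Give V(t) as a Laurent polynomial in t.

Reading the diagram top to bottom ('/'-over between positions i,i+1 = s_i, '\'-over = s_i^-1): braid word = s1 s1 s1 s2^-1 s1 s2^-1.
Braid: s1 s1 s1 s2^-1 s1 s2^-1 on 3 strands, 6 crossings.
Writhe w = (#positive) - (#negative) = 4 - 2 = 2.
Computing the Kauffman bracket via state sum. There are 2^6 = 64 states.
For each crossing: s=0 is the vertical smoothing, s=1 horizontal. Crossing k contributes A^(sign_k * (1 - 2*s_k)); loop factor d = -A^2 - A^-2.
Tabulate the states by total A-exponent and number of loops L (A-exp: L × count):
  A^6: L=3 ×1
  A^4: L=2 ×6
  A^2: L=1 ×11, L=3 ×4
  A^0: L=2 ×19, L=4 ×1
  A^-2: L=3 ×15
  A^-4: L=4 ×6
  A^-6: L=5 ×1
Each group contributes A^e * Σ count * d^(L-1):
Powers of d = -A^2 - A^-2: d^2 = A^4 + 2 + A^-4; d^3 = -A^6 - 3*A^2 - 3*A^-2 - A^-6; d^4 = A^8 + 4*A^4 + 6 + 4*A^-4 + A^-8.
  A^6 * (d^2) = A^10 + 2*A^6 + A^2
  A^4 * (6*d) = -6*A^6 - 6*A^2
  A^2 * (11 + 4*d^2) = 4*A^6 + 19*A^2 + 4*A^-2
  A^0 * (19*d + d^3) = -A^6 - 22*A^2 - 22*A^-2 - A^-6
  A^-2 * (15*d^2) = 15*A^2 + 30*A^-2 + 15*A^-6
  A^-4 * (6*d^3) = -6*A^2 - 18*A^-2 - 18*A^-6 - 6*A^-10
  A^-6 * (d^4) = A^2 + 4*A^-2 + 6*A^-6 + 4*A^-10 + A^-14
Summing the groups: <K> = A^10 - A^6 + 2*A^2 - 2*A^-2 + 2*A^-6 - 2*A^-10 + A^-14
Normalise by the writhe: (-A^3)^(-w) = (-A^3)^(-2) = A^-6, so f(A) = A^-6 * <K> = A^4 - 1 + 2*A^-4 - 2*A^-8 + 2*A^-12 - 2*A^-16 + A^-20.
Substitute A = t^(-1/4), i.e. A^e → t^(-e/4): V(t) = t^5 - 2*t^4 + 2*t^3 - 2*t^2 + 2*t - 1 + t^-1

Answer: t^5 - 2*t^4 + 2*t^3 - 2*t^2 + 2*t - 1 + t^-1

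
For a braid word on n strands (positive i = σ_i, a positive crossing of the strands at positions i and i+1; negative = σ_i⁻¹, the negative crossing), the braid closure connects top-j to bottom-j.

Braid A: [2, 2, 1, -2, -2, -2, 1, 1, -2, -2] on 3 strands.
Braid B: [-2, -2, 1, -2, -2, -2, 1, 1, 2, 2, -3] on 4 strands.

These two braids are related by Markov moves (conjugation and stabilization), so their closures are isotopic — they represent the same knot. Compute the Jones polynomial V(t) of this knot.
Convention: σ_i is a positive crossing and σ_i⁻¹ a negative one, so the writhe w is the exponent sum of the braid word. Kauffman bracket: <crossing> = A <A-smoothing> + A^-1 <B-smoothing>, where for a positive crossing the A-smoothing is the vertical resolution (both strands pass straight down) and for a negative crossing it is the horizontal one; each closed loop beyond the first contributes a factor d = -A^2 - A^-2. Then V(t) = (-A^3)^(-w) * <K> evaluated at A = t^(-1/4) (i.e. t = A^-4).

Markov-equivalent braids have isotopic closures, hence identical knot invariants. Strip the Markov moves from each word to reach a common short braid β, then compute V(t) once on β.
Braid A: s2 s2 s1 s2^-1 s2^-1 s2^-1 s1 s1 s2^-1 s2^-1 on 3 strands reduces by inverse Markov moves (closure unchanged at each step):
  Deconjugate: the word is γ·β·γ⁻¹ with γ = s2 s2 (prefix) and γ⁻¹ = s2^-1 s2^-1 (suffix); strip both.
Reduced to β = s1 s2^-1 s2^-1 s2^-1 s1 s1 on 3 strands, 6 crossings.
Braid B: s2^-1 s2^-1 s1 s2^-1 s2^-1 s2^-1 s1 s1 s2 s2 s3^-1 on 4 strands reduces by inverse Markov moves (closure unchanged at each step):
  Destabilize: the word has the form β·s3^-1 where s3^-1 occurs only as the final letter (β ∈ B_3); drop it and the last strand → 3 strands.
  Deconjugate: the word is γ·β·γ⁻¹ with γ = s2^-1 s2^-1 (prefix) and γ⁻¹ = s2 s2 (suffix); strip both.
Reduced to β = s1 s2^-1 s2^-1 s2^-1 s1 s1 on 3 strands, 6 crossings.
Both give the same β = s1 s2^-1 s2^-1 s2^-1 s1 s1 on 3 strands, so one state sum suffices:
Braid: s1 s2^-1 s2^-1 s2^-1 s1 s1 on 3 strands, 6 crossings.
Writhe w = (#positive) - (#negative) = 3 - 3 = 0.
Enumerate smoothing states for the bracket polynomial. There are 2^6 = 64 states.
Each crossing splits two ways (0=vertical, 1=horizontal). The state's weight is A^(#A-smoothings - #B-smoothings) * d^(loops - 1).
Tabulate the states by total A-exponent and number of loops L (A-exp: L × count):
  A^6: L=4 ×1
  A^4: L=3 ×6
  A^2: L=2 ×12, L=4 ×3
  A^0: L=1 ×9, L=3 ×10, L=5 ×1
  A^-2: L=2 ×12, L=4 ×3
  A^-4: L=3 ×6
  A^-6: L=4 ×1
Each group contributes A^e * Σ count * d^(L-1):
Powers of d = -A^2 - A^-2: d^2 = A^4 + 2 + A^-4; d^3 = -A^6 - 3*A^2 - 3*A^-2 - A^-6; d^4 = A^8 + 4*A^4 + 6 + 4*A^-4 + A^-8.
  A^6 * (d^3) = -A^12 - 3*A^8 - 3*A^4 - 1
  A^4 * (6*d^2) = 6*A^8 + 12*A^4 + 6
  A^2 * (12*d + 3*d^3) = -3*A^8 - 21*A^4 - 21 - 3*A^-4
  A^0 * (9 + 10*d^2 + d^4) = A^8 + 14*A^4 + 35 + 14*A^-4 + A^-8
  A^-2 * (12*d + 3*d^3) = -3*A^4 - 21 - 21*A^-4 - 3*A^-8
  A^-4 * (6*d^2) = 6 + 12*A^-4 + 6*A^-8
  A^-6 * (d^3) = -1 - 3*A^-4 - 3*A^-8 - A^-12
Summing the groups: <K> = -A^12 + A^8 - A^4 + 3 - A^-4 + A^-8 - A^-12
Normalise by the writhe: (-A^3)^(-w) = (-A^3)^(0) = 1, so f(A) = 1 * <K> = -A^12 + A^8 - A^4 + 3 - A^-4 + A^-8 - A^-12.
Substitute A = t^(-1/4), i.e. A^e → t^(-e/4): V(t) = -t^3 + t^2 - t + 3 - t^-1 + t^-2 - t^-3

Answer: -t^3 + t^2 - t + 3 - t^-1 + t^-2 - t^-3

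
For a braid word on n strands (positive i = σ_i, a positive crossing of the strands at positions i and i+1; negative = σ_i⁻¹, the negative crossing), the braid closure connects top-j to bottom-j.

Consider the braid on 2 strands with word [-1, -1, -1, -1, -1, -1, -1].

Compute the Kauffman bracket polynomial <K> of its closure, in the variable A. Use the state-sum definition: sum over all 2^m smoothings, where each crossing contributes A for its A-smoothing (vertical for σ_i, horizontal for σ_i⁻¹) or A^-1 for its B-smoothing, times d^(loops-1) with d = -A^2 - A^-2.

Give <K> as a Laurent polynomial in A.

Braid: s1^-1 s1^-1 s1^-1 s1^-1 s1^-1 s1^-1 s1^-1 on 2 strands, 7 crossings.
Writhe w = (#positive) - (#negative) = 0 - 7 = -7.
Enumerate smoothing states for the bracket polynomial. There are 2^7 = 128 states.
Each crossing splits two ways (0=vertical, 1=horizontal). The state's weight is A^(#A-smoothings - #B-smoothings) * d^(loops - 1).
Tabulate the states by total A-exponent and number of loops L (A-exp: L × count):
  A^7: L=7 ×1
  A^5: L=6 ×7
  A^3: L=5 ×21
  A^1: L=4 ×35
  A^-1: L=3 ×35
  A^-3: L=2 ×21
  A^-5: L=1 ×7
  A^-7: L=2 ×1
Each group contributes A^e * Σ count * d^(L-1):
Powers of d = -A^2 - A^-2: d^2 = A^4 + 2 + A^-4; d^3 = -A^6 - 3*A^2 - 3*A^-2 - A^-6; d^4 = A^8 + 4*A^4 + 6 + 4*A^-4 + A^-8; d^5 = -A^10 - 5*A^6 - 10*A^2 - 10*A^-2 - 5*A^-6 - A^-10; d^6 = A^12 + 6*A^8 + 15*A^4 + 20 + 15*A^-4 + 6*A^-8 + A^-12.
  A^7 * (d^6) = A^19 + 6*A^15 + 15*A^11 + 20*A^7 + 15*A^3 + 6*A^-1 + A^-5
  A^5 * (7*d^5) = -7*A^15 - 35*A^11 - 70*A^7 - 70*A^3 - 35*A^-1 - 7*A^-5
  A^3 * (21*d^4) = 21*A^11 + 84*A^7 + 126*A^3 + 84*A^-1 + 21*A^-5
  A^1 * (35*d^3) = -35*A^7 - 105*A^3 - 105*A^-1 - 35*A^-5
  A^-1 * (35*d^2) = 35*A^3 + 70*A^-1 + 35*A^-5
  A^-3 * (21*d) = -21*A^-1 - 21*A^-5
  A^-5 * (7) = 7*A^-5
  A^-7 * (d) = -A^-5 - A^-9
Summing the groups: <K> = A^19 - A^15 + A^11 - A^7 + A^3 - A^-1 - A^-9

Answer: A^19 - A^15 + A^11 - A^7 + A^3 - A^-1 - A^-9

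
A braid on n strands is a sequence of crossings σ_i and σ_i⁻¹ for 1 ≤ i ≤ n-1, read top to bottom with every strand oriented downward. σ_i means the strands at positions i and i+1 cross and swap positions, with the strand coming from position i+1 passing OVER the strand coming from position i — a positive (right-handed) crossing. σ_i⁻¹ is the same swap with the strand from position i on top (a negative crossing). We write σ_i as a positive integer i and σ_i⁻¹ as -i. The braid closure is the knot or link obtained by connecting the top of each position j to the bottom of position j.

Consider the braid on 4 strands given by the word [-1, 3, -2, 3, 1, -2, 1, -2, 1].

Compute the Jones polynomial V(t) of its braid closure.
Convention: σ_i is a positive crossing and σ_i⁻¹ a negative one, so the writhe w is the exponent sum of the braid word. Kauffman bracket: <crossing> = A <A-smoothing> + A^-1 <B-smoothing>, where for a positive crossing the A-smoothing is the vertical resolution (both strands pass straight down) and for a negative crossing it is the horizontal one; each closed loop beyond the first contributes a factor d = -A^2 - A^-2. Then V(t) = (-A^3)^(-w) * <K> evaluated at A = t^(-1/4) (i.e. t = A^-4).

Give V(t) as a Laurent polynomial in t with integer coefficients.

The presented braid s1^-1 s3 s2^-1 s3 s1 s2^-1 s1 s2^-1 s1 on 4 strands reduces by inverse Markov moves (closure unchanged at each step):
  Deconjugate: the word is γ·β·γ⁻¹ with γ = s1^-1 (prefix) and γ⁻¹ = s1 (suffix); strip both.
Reduced to β = s3 s2^-1 s3 s1 s2^-1 s1 s2^-1 on 4 strands, 7 crossings.
Compute on β:
Braid: s3 s2^-1 s3 s1 s2^-1 s1 s2^-1 on 4 strands, 7 crossings.
Writhe w = (#positive) - (#negative) = 4 - 3 = 1.
Computing the Kauffman bracket via state sum. There are 2^7 = 128 states.
For each crossing: s=0 is the vertical smoothing, s=1 horizontal. Crossing k contributes A^(sign_k * (1 - 2*s_k)); loop factor d = -A^2 - A^-2.
Tabulate the states by total A-exponent and number of loops L (A-exp: L × count):
  A^7: L=5 ×1
  A^5: L=4 ×7
  A^3: L=3 ×21
  A^1: L=2 ×32, L=4 ×3
  A^-1: L=1 ×21, L=3 ×14
  A^-3: L=2 ×19, L=4 ×2
  A^-5: L=3 ×7
  A^-7: L=4 ×1
Each group contributes A^e * Σ count * d^(L-1):
Powers of d = -A^2 - A^-2: d^2 = A^4 + 2 + A^-4; d^3 = -A^6 - 3*A^2 - 3*A^-2 - A^-6; d^4 = A^8 + 4*A^4 + 6 + 4*A^-4 + A^-8.
  A^7 * (d^4) = A^15 + 4*A^11 + 6*A^7 + 4*A^3 + A^-1
  A^5 * (7*d^3) = -7*A^11 - 21*A^7 - 21*A^3 - 7*A^-1
  A^3 * (21*d^2) = 21*A^7 + 42*A^3 + 21*A^-1
  A^1 * (32*d + 3*d^3) = -3*A^7 - 41*A^3 - 41*A^-1 - 3*A^-5
  A^-1 * (21 + 14*d^2) = 14*A^3 + 49*A^-1 + 14*A^-5
  A^-3 * (19*d + 2*d^3) = -2*A^3 - 25*A^-1 - 25*A^-5 - 2*A^-9
  A^-5 * (7*d^2) = 7*A^-1 + 14*A^-5 + 7*A^-9
  A^-7 * (d^3) = -A^-1 - 3*A^-5 - 3*A^-9 - A^-13
Summing the groups: <K> = A^15 - 3*A^11 + 3*A^7 - 4*A^3 + 4*A^-1 - 3*A^-5 + 2*A^-9 - A^-13
Normalise by the writhe: (-A^3)^(-w) = (-A^3)^(-1) = -A^-3, so f(A) = -A^-3 * <K> = -A^12 + 3*A^8 - 3*A^4 + 4 - 4*A^-4 + 3*A^-8 - 2*A^-12 + A^-16.
Substitute A = t^(-1/4), i.e. A^e → t^(-e/4): V(t) = t^4 - 2*t^3 + 3*t^2 - 4*t + 4 - 3*t^-1 + 3*t^-2 - t^-3

Answer: t^4 - 2*t^3 + 3*t^2 - 4*t + 4 - 3*t^-1 + 3*t^-2 - t^-3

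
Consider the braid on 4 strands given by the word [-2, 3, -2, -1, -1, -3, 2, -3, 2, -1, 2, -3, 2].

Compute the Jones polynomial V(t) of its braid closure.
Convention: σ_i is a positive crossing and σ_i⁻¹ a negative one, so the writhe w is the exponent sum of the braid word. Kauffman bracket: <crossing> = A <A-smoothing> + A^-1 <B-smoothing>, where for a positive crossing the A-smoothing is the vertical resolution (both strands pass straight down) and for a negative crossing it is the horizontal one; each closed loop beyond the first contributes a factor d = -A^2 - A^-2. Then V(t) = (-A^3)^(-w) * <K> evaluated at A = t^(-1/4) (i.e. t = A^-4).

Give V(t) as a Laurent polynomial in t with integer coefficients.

The presented braid s2^-1 s3 s2^-1 s1^-1 s1^-1 s3^-1 s2 s3^-1 s2 s1^-1 s2 s3^-1 s2 on 4 strands reduces by inverse Markov moves (closure unchanged at each step):
  Deconjugate: the word is γ·β·γ⁻¹ with γ = s2^-1 s3 (prefix) and γ⁻¹ = s3^-1 s2 (suffix); strip both.
  Deconjugate: the word is γ·β·γ⁻¹ with γ = s2^-1 (prefix) and γ⁻¹ = s2 (suffix); strip both.
Reduced to β = s1^-1 s1^-1 s3^-1 s2 s3^-1 s2 s1^-1 on 4 strands, 7 crossings.
Compute on β:
Braid: s1^-1 s1^-1 s3^-1 s2 s3^-1 s2 s1^-1 on 4 strands, 7 crossings.
Writhe w = (#positive) - (#negative) = 2 - 5 = -3.
Enumerate smoothing states for the bracket polynomial. There are 2^7 = 128 states.
For each crossing: s=0 is the vertical smoothing, s=1 horizontal. Crossing k contributes A^(sign_k * (1 - 2*s_k)); loop factor d = -A^2 - A^-2.
Tabulate the states by total A-exponent and number of loops L (A-exp: L × count):
  A^7: L=5 ×1
  A^5: L=4 ×7
  A^3: L=3 ×20, L=5 ×1
  A^1: L=2 ×27, L=4 ×8
  A^-1: L=1 ×15, L=3 ×19, L=5 ×1
  A^-3: L=2 ×17, L=4 ×4
  A^-5: L=3 ×7
  A^-7: L=4 ×1
Each group contributes A^e * Σ count * d^(L-1):
Powers of d = -A^2 - A^-2: d^2 = A^4 + 2 + A^-4; d^3 = -A^6 - 3*A^2 - 3*A^-2 - A^-6; d^4 = A^8 + 4*A^4 + 6 + 4*A^-4 + A^-8.
  A^7 * (d^4) = A^15 + 4*A^11 + 6*A^7 + 4*A^3 + A^-1
  A^5 * (7*d^3) = -7*A^11 - 21*A^7 - 21*A^3 - 7*A^-1
  A^3 * (20*d^2 + d^4) = A^11 + 24*A^7 + 46*A^3 + 24*A^-1 + A^-5
  A^1 * (27*d + 8*d^3) = -8*A^7 - 51*A^3 - 51*A^-1 - 8*A^-5
  A^-1 * (15 + 19*d^2 + d^4) = A^7 + 23*A^3 + 59*A^-1 + 23*A^-5 + A^-9
  A^-3 * (17*d + 4*d^3) = -4*A^3 - 29*A^-1 - 29*A^-5 - 4*A^-9
  A^-5 * (7*d^2) = 7*A^-1 + 14*A^-5 + 7*A^-9
  A^-7 * (d^3) = -A^-1 - 3*A^-5 - 3*A^-9 - A^-13
Summing the groups: <K> = A^15 - 2*A^11 + 2*A^7 - 3*A^3 + 3*A^-1 - 2*A^-5 + A^-9 - A^-13
Normalise by the writhe: (-A^3)^(-w) = (-A^3)^(3) = -A^9, so f(A) = -A^9 * <K> = -A^24 + 2*A^20 - 2*A^16 + 3*A^12 - 3*A^8 + 2*A^4 - 1 + A^-4.
Substitute A = t^(-1/4), i.e. A^e → t^(-e/4): V(t) = t - 1 + 2*t^-1 - 3*t^-2 + 3*t^-3 - 2*t^-4 + 2*t^-5 - t^-6

Answer: t - 1 + 2*t^-1 - 3*t^-2 + 3*t^-3 - 2*t^-4 + 2*t^-5 - t^-6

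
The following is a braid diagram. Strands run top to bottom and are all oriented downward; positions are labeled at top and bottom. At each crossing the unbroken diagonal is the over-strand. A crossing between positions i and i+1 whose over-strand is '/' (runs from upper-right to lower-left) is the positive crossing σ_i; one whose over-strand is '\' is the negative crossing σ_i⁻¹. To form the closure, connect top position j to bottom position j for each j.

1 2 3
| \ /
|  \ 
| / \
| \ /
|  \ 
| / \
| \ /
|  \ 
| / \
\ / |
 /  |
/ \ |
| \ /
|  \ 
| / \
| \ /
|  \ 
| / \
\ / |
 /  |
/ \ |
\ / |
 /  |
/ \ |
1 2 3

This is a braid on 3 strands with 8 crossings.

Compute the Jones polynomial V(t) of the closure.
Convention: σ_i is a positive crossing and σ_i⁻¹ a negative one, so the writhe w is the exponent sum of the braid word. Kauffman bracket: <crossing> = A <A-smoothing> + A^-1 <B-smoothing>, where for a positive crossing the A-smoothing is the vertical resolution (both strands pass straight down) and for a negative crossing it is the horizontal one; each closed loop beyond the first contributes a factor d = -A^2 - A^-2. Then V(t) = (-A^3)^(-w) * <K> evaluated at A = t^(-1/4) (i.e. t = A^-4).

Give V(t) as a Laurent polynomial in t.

-t^2 + 2*t - 3 + 5*t^-1 - 4*t^-2 + 5*t^-3 - 4*t^-4 + 2*t^-5 - t^-6

Derivation:
Reading the diagram top to bottom ('/'-over between positions i,i+1 = s_i, '\'-over = s_i^-1): braid word = s2^-1 s2^-1 s2^-1 s1 s2^-1 s2^-1 s1 s1.
Braid: s2^-1 s2^-1 s2^-1 s1 s2^-1 s2^-1 s1 s1 on 3 strands, 8 crossings.
Writhe w = (#positive) - (#negative) = 3 - 5 = -2.
Computing the Kauffman bracket via state sum. There are 2^8 = 256 states.
For each crossing: s=0 is the vertical smoothing, s=1 horizontal. Crossing k contributes A^(sign_k * (1 - 2*s_k)); loop factor d = -A^2 - A^-2.
Tabulate the states by total A-exponent and number of loops L (A-exp: L × count):
  A^8: L=6 ×1
  A^6: L=5 ×8
  A^4: L=4 ×27, L=6 ×1
  A^2: L=3 ×50, L=5 ×6
  A^0: L=2 ×53, L=4 ×17
  A^-2: L=1 ×27, L=3 ×28, L=5 ×1
  A^-4: L=2 ×24, L=4 ×4
  A^-6: L=3 ×8
  A^-8: L=4 ×1
Each group contributes A^e * Σ count * d^(L-1):
Powers of d = -A^2 - A^-2: d^2 = A^4 + 2 + A^-4; d^3 = -A^6 - 3*A^2 - 3*A^-2 - A^-6; d^4 = A^8 + 4*A^4 + 6 + 4*A^-4 + A^-8; d^5 = -A^10 - 5*A^6 - 10*A^2 - 10*A^-2 - 5*A^-6 - A^-10.
  A^8 * (d^5) = -A^18 - 5*A^14 - 10*A^10 - 10*A^6 - 5*A^2 - A^-2
  A^6 * (8*d^4) = 8*A^14 + 32*A^10 + 48*A^6 + 32*A^2 + 8*A^-2
  A^4 * (27*d^3 + d^5) = -A^14 - 32*A^10 - 91*A^6 - 91*A^2 - 32*A^-2 - A^-6
  A^2 * (50*d^2 + 6*d^4) = 6*A^10 + 74*A^6 + 136*A^2 + 74*A^-2 + 6*A^-6
  A^0 * (53*d + 17*d^3) = -17*A^6 - 104*A^2 - 104*A^-2 - 17*A^-6
  A^-2 * (27 + 28*d^2 + d^4) = A^6 + 32*A^2 + 89*A^-2 + 32*A^-6 + A^-10
  A^-4 * (24*d + 4*d^3) = -4*A^2 - 36*A^-2 - 36*A^-6 - 4*A^-10
  A^-6 * (8*d^2) = 8*A^-2 + 16*A^-6 + 8*A^-10
  A^-8 * (d^3) = -A^-2 - 3*A^-6 - 3*A^-10 - A^-14
Summing the groups: <K> = -A^18 + 2*A^14 - 4*A^10 + 5*A^6 - 4*A^2 + 5*A^-2 - 3*A^-6 + 2*A^-10 - A^-14
Normalise by the writhe: (-A^3)^(-w) = (-A^3)^(2) = A^6, so f(A) = A^6 * <K> = -A^24 + 2*A^20 - 4*A^16 + 5*A^12 - 4*A^8 + 5*A^4 - 3 + 2*A^-4 - A^-8.
Substitute A = t^(-1/4), i.e. A^e → t^(-e/4): V(t) = -t^2 + 2*t - 3 + 5*t^-1 - 4*t^-2 + 5*t^-3 - 4*t^-4 + 2*t^-5 - t^-6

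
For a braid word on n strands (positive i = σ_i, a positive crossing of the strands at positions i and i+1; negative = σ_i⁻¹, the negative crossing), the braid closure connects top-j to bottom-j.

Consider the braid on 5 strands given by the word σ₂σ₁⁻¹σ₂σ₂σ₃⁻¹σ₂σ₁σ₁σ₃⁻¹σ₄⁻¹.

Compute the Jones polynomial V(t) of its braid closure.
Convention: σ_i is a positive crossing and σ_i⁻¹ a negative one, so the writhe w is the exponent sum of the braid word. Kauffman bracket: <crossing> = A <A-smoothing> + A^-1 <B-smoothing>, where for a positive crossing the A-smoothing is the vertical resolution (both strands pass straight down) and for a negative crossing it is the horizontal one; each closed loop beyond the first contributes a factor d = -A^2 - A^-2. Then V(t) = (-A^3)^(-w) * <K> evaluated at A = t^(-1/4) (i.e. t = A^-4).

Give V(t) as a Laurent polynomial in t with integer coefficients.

t^7 - 2*t^6 + 3*t^5 - 5*t^4 + 5*t^3 - 4*t^2 + 4*t - 2 + t^-1

Derivation:
The presented braid s2 s1^-1 s2 s2 s3^-1 s2 s1 s1 s3^-1 s4^-1 on 5 strands reduces by inverse Markov moves (closure unchanged at each step):
  Destabilize: the word has the form β·s4^-1 where s4^-1 occurs only as the final letter (β ∈ B_4); drop it and the last strand → 4 strands.
Reduced to β = s2 s1^-1 s2 s2 s3^-1 s2 s1 s1 s3^-1 on 4 strands, 9 crossings.
Compute on β:
Braid: s2 s1^-1 s2 s2 s3^-1 s2 s1 s1 s3^-1 on 4 strands, 9 crossings.
Writhe w = (#positive) - (#negative) = 6 - 3 = 3.
Computing the Kauffman bracket via state sum. There are 2^9 = 512 states.
Smooth each crossing (0=||, 1=⌣⌢); contribution A^(Σ sign_k(1-2s_k)) * d^(L-1).
Tabulate the states by total A-exponent and number of loops L (A-exp: L × count):
  A^9: L=3 ×1
  A^7: L=2 ×6, L=4 ×3
  A^5: L=1 ×11, L=3 ×24, L=5 ×1
  A^3: L=2 ×68, L=4 ×16
  A^1: L=1 ×38, L=3 ×85, L=5 ×3
  A^-1: L=2 ×77, L=4 ×49
  A^-3: L=3 ×69, L=5 ×15
  A^-5: L=4 ×34, L=6 ×2
  A^-7: L=5 ×9
  A^-9: L=6 ×1
Each group contributes A^e * Σ count * d^(L-1):
Powers of d = -A^2 - A^-2: d^2 = A^4 + 2 + A^-4; d^3 = -A^6 - 3*A^2 - 3*A^-2 - A^-6; d^4 = A^8 + 4*A^4 + 6 + 4*A^-4 + A^-8; d^5 = -A^10 - 5*A^6 - 10*A^2 - 10*A^-2 - 5*A^-6 - A^-10.
  A^9 * (d^2) = A^13 + 2*A^9 + A^5
  A^7 * (6*d + 3*d^3) = -3*A^13 - 15*A^9 - 15*A^5 - 3*A
  A^5 * (11 + 24*d^2 + d^4) = A^13 + 28*A^9 + 65*A^5 + 28*A + A^-3
  A^3 * (68*d + 16*d^3) = -16*A^9 - 116*A^5 - 116*A - 16*A^-3
  A^1 * (38 + 85*d^2 + 3*d^4) = 3*A^9 + 97*A^5 + 226*A + 97*A^-3 + 3*A^-7
  A^-1 * (77*d + 49*d^3) = -49*A^5 - 224*A - 224*A^-3 - 49*A^-7
  A^-3 * (69*d^2 + 15*d^4) = 15*A^5 + 129*A + 228*A^-3 + 129*A^-7 + 15*A^-11
  A^-5 * (34*d^3 + 2*d^5) = -2*A^5 - 44*A - 122*A^-3 - 122*A^-7 - 44*A^-11 - 2*A^-15
  A^-7 * (9*d^4) = 9*A + 36*A^-3 + 54*A^-7 + 36*A^-11 + 9*A^-15
  A^-9 * (d^5) = -A - 5*A^-3 - 10*A^-7 - 10*A^-11 - 5*A^-15 - A^-19
Summing the groups: <K> = -A^13 + 2*A^9 - 4*A^5 + 4*A - 5*A^-3 + 5*A^-7 - 3*A^-11 + 2*A^-15 - A^-19
Normalise by the writhe: (-A^3)^(-w) = (-A^3)^(-3) = -A^-9, so f(A) = -A^-9 * <K> = A^4 - 2 + 4*A^-4 - 4*A^-8 + 5*A^-12 - 5*A^-16 + 3*A^-20 - 2*A^-24 + A^-28.
Substitute A = t^(-1/4), i.e. A^e → t^(-e/4): V(t) = t^7 - 2*t^6 + 3*t^5 - 5*t^4 + 5*t^3 - 4*t^2 + 4*t - 2 + t^-1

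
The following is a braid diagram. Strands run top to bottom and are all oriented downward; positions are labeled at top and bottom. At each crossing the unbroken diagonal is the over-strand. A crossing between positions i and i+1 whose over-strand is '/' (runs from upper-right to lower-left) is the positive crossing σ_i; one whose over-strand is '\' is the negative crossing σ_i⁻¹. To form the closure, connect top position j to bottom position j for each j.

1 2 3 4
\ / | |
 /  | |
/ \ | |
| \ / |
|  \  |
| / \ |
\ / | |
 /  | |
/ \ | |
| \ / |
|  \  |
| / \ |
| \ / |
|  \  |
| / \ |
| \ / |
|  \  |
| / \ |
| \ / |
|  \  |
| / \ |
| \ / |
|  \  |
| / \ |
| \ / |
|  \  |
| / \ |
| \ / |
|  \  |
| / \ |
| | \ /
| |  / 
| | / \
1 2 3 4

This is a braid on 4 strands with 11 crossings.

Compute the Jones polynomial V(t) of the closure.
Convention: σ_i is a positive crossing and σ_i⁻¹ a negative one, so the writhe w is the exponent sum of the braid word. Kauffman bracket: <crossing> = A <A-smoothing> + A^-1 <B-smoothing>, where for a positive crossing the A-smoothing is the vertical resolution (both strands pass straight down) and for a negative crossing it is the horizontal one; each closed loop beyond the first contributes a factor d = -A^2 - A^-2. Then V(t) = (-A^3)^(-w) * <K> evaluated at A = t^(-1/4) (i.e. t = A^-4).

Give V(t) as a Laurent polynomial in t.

Reading the diagram top to bottom ('/'-over between positions i,i+1 = s_i, '\'-over = s_i^-1): braid word = s1 s2^-1 s1 s2^-1 s2^-1 s2^-1 s2^-1 s2^-1 s2^-1 s2^-1 s3.
The presented braid s1 s2^-1 s1 s2^-1 s2^-1 s2^-1 s2^-1 s2^-1 s2^-1 s2^-1 s3 on 4 strands reduces by inverse Markov moves (closure unchanged at each step):
  Destabilize: the word has the form β·s3 where s3 occurs only as the final letter (β ∈ B_3); drop it and the last strand → 3 strands.
Reduced to β = s1 s2^-1 s1 s2^-1 s2^-1 s2^-1 s2^-1 s2^-1 s2^-1 s2^-1 on 3 strands, 10 crossings.
Compute on β:
Braid: s1 s2^-1 s1 s2^-1 s2^-1 s2^-1 s2^-1 s2^-1 s2^-1 s2^-1 on 3 strands, 10 crossings.
Writhe w = (#positive) - (#negative) = 2 - 8 = -6.
Enumerate smoothing states for the bracket polynomial. There are 2^10 = 1024 states.
Each crossing splits two ways (0=vertical, 1=horizontal). The state's weight is A^(#A-smoothings - #B-smoothings) * d^(loops - 1).
Tabulate the states by total A-exponent and number of loops L (A-exp: L × count):
  A^10: L=9 ×1
  A^8: L=8 ×10
  A^6: L=7 ×45
  A^4: L=6 ×119, L=8 ×1
  A^2: L=5 ×203, L=7 ×7
  A^0: L=4 ×231, L=6 ×21
  A^-2: L=3 ×175, L=5 ×35
  A^-4: L=2 ×85, L=4 ×35
  A^-6: L=1 ×23, L=3 ×22
  A^-8: L=2 ×10
  A^-10: L=3 ×1
Each group contributes A^e * Σ count * d^(L-1):
Powers of d = -A^2 - A^-2: d^2 = A^4 + 2 + A^-4; d^3 = -A^6 - 3*A^2 - 3*A^-2 - A^-6; d^4 = A^8 + 4*A^4 + 6 + 4*A^-4 + A^-8; d^5 = -A^10 - 5*A^6 - 10*A^2 - 10*A^-2 - 5*A^-6 - A^-10; d^6 = A^12 + 6*A^8 + 15*A^4 + 20 + 15*A^-4 + 6*A^-8 + A^-12; d^7 = -A^14 - 7*A^10 - 21*A^6 - 35*A^2 - 35*A^-2 - 21*A^-6 - 7*A^-10 - A^-14; d^8 = A^16 + 8*A^12 + 28*A^8 + 56*A^4 + 70 + 56*A^-4 + 28*A^-8 + 8*A^-12 + A^-16.
  A^10 * (d^8) = A^26 + 8*A^22 + 28*A^18 + 56*A^14 + 70*A^10 + 56*A^6 + 28*A^2 + 8*A^-2 + A^-6
  A^8 * (10*d^7) = -10*A^22 - 70*A^18 - 210*A^14 - 350*A^10 - 350*A^6 - 210*A^2 - 70*A^-2 - 10*A^-6
  A^6 * (45*d^6) = 45*A^18 + 270*A^14 + 675*A^10 + 900*A^6 + 675*A^2 + 270*A^-2 + 45*A^-6
  A^4 * (119*d^5 + d^7) = -A^18 - 126*A^14 - 616*A^10 - 1225*A^6 - 1225*A^2 - 616*A^-2 - 126*A^-6 - A^-10
  A^2 * (203*d^4 + 7*d^6) = 7*A^14 + 245*A^10 + 917*A^6 + 1358*A^2 + 917*A^-2 + 245*A^-6 + 7*A^-10
  A^0 * (231*d^3 + 21*d^5) = -21*A^10 - 336*A^6 - 903*A^2 - 903*A^-2 - 336*A^-6 - 21*A^-10
  A^-2 * (175*d^2 + 35*d^4) = 35*A^6 + 315*A^2 + 560*A^-2 + 315*A^-6 + 35*A^-10
  A^-4 * (85*d + 35*d^3) = -35*A^2 - 190*A^-2 - 190*A^-6 - 35*A^-10
  A^-6 * (23 + 22*d^2) = 22*A^-2 + 67*A^-6 + 22*A^-10
  A^-8 * (10*d) = -10*A^-6 - 10*A^-10
  A^-10 * (d^2) = A^-6 + 2*A^-10 + A^-14
Summing the groups: <K> = A^26 - 2*A^22 + 2*A^18 - 3*A^14 + 3*A^10 - 3*A^6 + 3*A^2 - 2*A^-2 + 2*A^-6 - A^-10 + A^-14
Normalise by the writhe: (-A^3)^(-w) = (-A^3)^(6) = A^18, so f(A) = A^18 * <K> = A^44 - 2*A^40 + 2*A^36 - 3*A^32 + 3*A^28 - 3*A^24 + 3*A^20 - 2*A^16 + 2*A^12 - A^8 + A^4.
Substitute A = t^(-1/4), i.e. A^e → t^(-e/4): V(t) = t^-1 - t^-2 + 2*t^-3 - 2*t^-4 + 3*t^-5 - 3*t^-6 + 3*t^-7 - 3*t^-8 + 2*t^-9 - 2*t^-10 + t^-11

Answer: t^-1 - t^-2 + 2*t^-3 - 2*t^-4 + 3*t^-5 - 3*t^-6 + 3*t^-7 - 3*t^-8 + 2*t^-9 - 2*t^-10 + t^-11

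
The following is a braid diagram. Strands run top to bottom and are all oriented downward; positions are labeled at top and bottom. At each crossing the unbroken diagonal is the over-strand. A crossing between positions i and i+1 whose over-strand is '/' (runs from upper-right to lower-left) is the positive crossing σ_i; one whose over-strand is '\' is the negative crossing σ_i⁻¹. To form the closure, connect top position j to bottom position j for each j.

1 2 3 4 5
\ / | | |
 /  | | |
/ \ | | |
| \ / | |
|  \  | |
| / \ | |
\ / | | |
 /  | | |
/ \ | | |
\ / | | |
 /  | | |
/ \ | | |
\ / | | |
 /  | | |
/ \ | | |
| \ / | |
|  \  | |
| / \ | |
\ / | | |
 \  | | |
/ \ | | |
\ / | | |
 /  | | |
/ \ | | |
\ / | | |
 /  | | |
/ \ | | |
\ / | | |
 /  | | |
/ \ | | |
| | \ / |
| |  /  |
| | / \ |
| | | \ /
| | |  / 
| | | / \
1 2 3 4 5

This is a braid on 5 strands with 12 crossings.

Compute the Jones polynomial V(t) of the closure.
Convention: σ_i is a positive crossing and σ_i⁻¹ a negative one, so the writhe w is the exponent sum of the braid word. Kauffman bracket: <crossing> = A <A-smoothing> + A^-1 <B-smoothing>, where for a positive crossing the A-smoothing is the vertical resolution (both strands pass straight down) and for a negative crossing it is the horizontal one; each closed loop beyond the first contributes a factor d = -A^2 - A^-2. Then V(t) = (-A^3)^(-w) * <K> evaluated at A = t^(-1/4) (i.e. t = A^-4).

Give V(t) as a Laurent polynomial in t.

Reading the diagram top to bottom ('/'-over between positions i,i+1 = s_i, '\'-over = s_i^-1): braid word = s1 s2^-1 s1 s1 s1 s2^-1 s1^-1 s1 s1 s1 s3 s4.
The presented braid s1 s2^-1 s1 s1 s1 s2^-1 s1^-1 s1 s1 s1 s3 s4 on 5 strands reduces by inverse Markov moves (closure unchanged at each step):
  Destabilize: the word has the form β·s4 where s4 occurs only as the final letter (β ∈ B_4); drop it and the last strand → 4 strands.
  Destabilize: the word has the form β·s3 where s3 occurs only as the final letter (β ∈ B_3); drop it and the last strand → 3 strands.
Reduced to β = s1 s2^-1 s1 s1 s1 s2^-1 s1^-1 s1 s1 s1 on 3 strands, 10 crossings.
Compute on β:
First cancel adjacent σ_i σ_i⁻¹ pairs (Reidemeister II — same braid, same closure): s1 s2^-1 s1 s1 s1 s2^-1 s1^-1 s1 s1 s1 → s1 s2^-1 s1 s1 s1 s2^-1 s1 s1.
Braid: s1 s2^-1 s1 s1 s1 s2^-1 s1 s1 on 3 strands, 8 crossings.
Writhe w = (#positive) - (#negative) = 6 - 2 = 4.
Enumerate smoothing states for the bracket polynomial. There are 2^8 = 256 states.
For each crossing: s=0 is the vertical smoothing, s=1 horizontal. Crossing k contributes A^(sign_k * (1 - 2*s_k)); loop factor d = -A^2 - A^-2.
Tabulate the states by total A-exponent and number of loops L (A-exp: L × count):
  A^8: L=3 ×1
  A^6: L=2 ×8
  A^4: L=1 ×21, L=3 ×7
  A^2: L=2 ×54, L=4 ×2
  A^0: L=3 ×70
  A^-2: L=4 ×56
  A^-4: L=5 ×28
  A^-6: L=6 ×8
  A^-8: L=7 ×1
Each group contributes A^e * Σ count * d^(L-1):
Powers of d = -A^2 - A^-2: d^2 = A^4 + 2 + A^-4; d^3 = -A^6 - 3*A^2 - 3*A^-2 - A^-6; d^4 = A^8 + 4*A^4 + 6 + 4*A^-4 + A^-8; d^5 = -A^10 - 5*A^6 - 10*A^2 - 10*A^-2 - 5*A^-6 - A^-10; d^6 = A^12 + 6*A^8 + 15*A^4 + 20 + 15*A^-4 + 6*A^-8 + A^-12.
  A^8 * (d^2) = A^12 + 2*A^8 + A^4
  A^6 * (8*d) = -8*A^8 - 8*A^4
  A^4 * (21 + 7*d^2) = 7*A^8 + 35*A^4 + 7
  A^2 * (54*d + 2*d^3) = -2*A^8 - 60*A^4 - 60 - 2*A^-4
  A^0 * (70*d^2) = 70*A^4 + 140 + 70*A^-4
  A^-2 * (56*d^3) = -56*A^4 - 168 - 168*A^-4 - 56*A^-8
  A^-4 * (28*d^4) = 28*A^4 + 112 + 168*A^-4 + 112*A^-8 + 28*A^-12
  A^-6 * (8*d^5) = -8*A^4 - 40 - 80*A^-4 - 80*A^-8 - 40*A^-12 - 8*A^-16
  A^-8 * (d^6) = A^4 + 6 + 15*A^-4 + 20*A^-8 + 15*A^-12 + 6*A^-16 + A^-20
Summing the groups: <K> = A^12 - A^8 + 3*A^4 - 3 + 3*A^-4 - 4*A^-8 + 3*A^-12 - 2*A^-16 + A^-20
Normalise by the writhe: (-A^3)^(-w) = (-A^3)^(-4) = A^-12, so f(A) = A^-12 * <K> = 1 - A^-4 + 3*A^-8 - 3*A^-12 + 3*A^-16 - 4*A^-20 + 3*A^-24 - 2*A^-28 + A^-32.
Substitute A = t^(-1/4), i.e. A^e → t^(-e/4): V(t) = t^8 - 2*t^7 + 3*t^6 - 4*t^5 + 3*t^4 - 3*t^3 + 3*t^2 - t + 1

Answer: t^8 - 2*t^7 + 3*t^6 - 4*t^5 + 3*t^4 - 3*t^3 + 3*t^2 - t + 1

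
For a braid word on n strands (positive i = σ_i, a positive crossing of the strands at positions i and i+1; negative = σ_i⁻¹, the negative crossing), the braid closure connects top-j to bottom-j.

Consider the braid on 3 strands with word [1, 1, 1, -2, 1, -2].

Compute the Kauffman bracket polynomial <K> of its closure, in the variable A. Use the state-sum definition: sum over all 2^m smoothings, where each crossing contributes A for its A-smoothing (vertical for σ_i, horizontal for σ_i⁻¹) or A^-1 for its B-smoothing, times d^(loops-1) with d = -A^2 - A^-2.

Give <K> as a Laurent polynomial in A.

A^10 - A^6 + 2*A^2 - 2*A^-2 + 2*A^-6 - 2*A^-10 + A^-14

Derivation:
Braid: s1 s1 s1 s2^-1 s1 s2^-1 on 3 strands, 6 crossings.
Writhe w = (#positive) - (#negative) = 4 - 2 = 2.
Computing the Kauffman bracket via state sum. There are 2^6 = 64 states.
Smooth each crossing (0=||, 1=⌣⌢); contribution A^(Σ sign_k(1-2s_k)) * d^(L-1).
Tabulate the states by total A-exponent and number of loops L (A-exp: L × count):
  A^6: L=3 ×1
  A^4: L=2 ×6
  A^2: L=1 ×11, L=3 ×4
  A^0: L=2 ×19, L=4 ×1
  A^-2: L=3 ×15
  A^-4: L=4 ×6
  A^-6: L=5 ×1
Each group contributes A^e * Σ count * d^(L-1):
Powers of d = -A^2 - A^-2: d^2 = A^4 + 2 + A^-4; d^3 = -A^6 - 3*A^2 - 3*A^-2 - A^-6; d^4 = A^8 + 4*A^4 + 6 + 4*A^-4 + A^-8.
  A^6 * (d^2) = A^10 + 2*A^6 + A^2
  A^4 * (6*d) = -6*A^6 - 6*A^2
  A^2 * (11 + 4*d^2) = 4*A^6 + 19*A^2 + 4*A^-2
  A^0 * (19*d + d^3) = -A^6 - 22*A^2 - 22*A^-2 - A^-6
  A^-2 * (15*d^2) = 15*A^2 + 30*A^-2 + 15*A^-6
  A^-4 * (6*d^3) = -6*A^2 - 18*A^-2 - 18*A^-6 - 6*A^-10
  A^-6 * (d^4) = A^2 + 4*A^-2 + 6*A^-6 + 4*A^-10 + A^-14
Summing the groups: <K> = A^10 - A^6 + 2*A^2 - 2*A^-2 + 2*A^-6 - 2*A^-10 + A^-14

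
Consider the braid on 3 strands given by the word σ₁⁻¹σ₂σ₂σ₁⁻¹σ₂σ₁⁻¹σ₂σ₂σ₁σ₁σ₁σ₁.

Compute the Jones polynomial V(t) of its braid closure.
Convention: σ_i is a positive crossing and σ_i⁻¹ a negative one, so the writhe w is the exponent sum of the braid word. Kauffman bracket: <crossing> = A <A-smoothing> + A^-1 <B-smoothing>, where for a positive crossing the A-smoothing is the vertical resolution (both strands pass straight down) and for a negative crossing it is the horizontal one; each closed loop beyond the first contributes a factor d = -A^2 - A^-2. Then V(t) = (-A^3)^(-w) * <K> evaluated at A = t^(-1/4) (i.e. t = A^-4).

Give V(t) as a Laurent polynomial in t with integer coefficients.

t^10 - 4*t^9 + 6*t^8 - 8*t^7 + 9*t^6 - 8*t^5 + 7*t^4 - 4*t^3 + 2*t^2

Derivation:
The presented braid s1^-1 s2 s2 s1^-1 s2 s1^-1 s2 s2 s1 s1 s1 s1 on 3 strands reduces by inverse Markov moves (closure unchanged at each step):
  Deconjugate: the word is γ·β·γ⁻¹ with γ = s1^-1 (prefix) and γ⁻¹ = s1 (suffix); strip both.
Reduced to β = s2 s2 s1^-1 s2 s1^-1 s2 s2 s1 s1 s1 on 3 strands, 10 crossings.
Compute on β:
Braid: s2 s2 s1^-1 s2 s1^-1 s2 s2 s1 s1 s1 on 3 strands, 10 crossings.
Writhe w = (#positive) - (#negative) = 8 - 2 = 6.
Enumerate smoothing states for the bracket polynomial. There are 2^10 = 1024 states.
Smooth each crossing (0=||, 1=⌣⌢); contribution A^(Σ sign_k(1-2s_k)) * d^(L-1).
Tabulate the states by total A-exponent and number of loops L (A-exp: L × count):
  A^10: L=3 ×1
  A^8: L=2 ×7, L=4 ×3
  A^6: L=1 ×14, L=3 ×28, L=5 ×3
  A^4: L=2 ×88, L=4 ×31, L=6 ×1
  A^2: L=1 ×63, L=3 ×133, L=5 ×14
  A^0: L=2 ×159, L=4 ×91, L=6 ×2
  A^-2: L=3 ×180, L=5 ×30
  A^-4: L=4 ×116, L=6 ×4
  A^-6: L=5 ×45
  A^-8: L=6 ×10
  A^-10: L=7 ×1
Each group contributes A^e * Σ count * d^(L-1):
Powers of d = -A^2 - A^-2: d^2 = A^4 + 2 + A^-4; d^3 = -A^6 - 3*A^2 - 3*A^-2 - A^-6; d^4 = A^8 + 4*A^4 + 6 + 4*A^-4 + A^-8; d^5 = -A^10 - 5*A^6 - 10*A^2 - 10*A^-2 - 5*A^-6 - A^-10; d^6 = A^12 + 6*A^8 + 15*A^4 + 20 + 15*A^-4 + 6*A^-8 + A^-12.
  A^10 * (d^2) = A^14 + 2*A^10 + A^6
  A^8 * (7*d + 3*d^3) = -3*A^14 - 16*A^10 - 16*A^6 - 3*A^2
  A^6 * (14 + 28*d^2 + 3*d^4) = 3*A^14 + 40*A^10 + 88*A^6 + 40*A^2 + 3*A^-2
  A^4 * (88*d + 31*d^3 + d^5) = -A^14 - 36*A^10 - 191*A^6 - 191*A^2 - 36*A^-2 - A^-6
  A^2 * (63 + 133*d^2 + 14*d^4) = 14*A^10 + 189*A^6 + 413*A^2 + 189*A^-2 + 14*A^-6
  A^0 * (159*d + 91*d^3 + 2*d^5) = -2*A^10 - 101*A^6 - 452*A^2 - 452*A^-2 - 101*A^-6 - 2*A^-10
  A^-2 * (180*d^2 + 30*d^4) = 30*A^6 + 300*A^2 + 540*A^-2 + 300*A^-6 + 30*A^-10
  A^-4 * (116*d^3 + 4*d^5) = -4*A^6 - 136*A^2 - 388*A^-2 - 388*A^-6 - 136*A^-10 - 4*A^-14
  A^-6 * (45*d^4) = 45*A^2 + 180*A^-2 + 270*A^-6 + 180*A^-10 + 45*A^-14
  A^-8 * (10*d^5) = -10*A^2 - 50*A^-2 - 100*A^-6 - 100*A^-10 - 50*A^-14 - 10*A^-18
  A^-10 * (d^6) = A^2 + 6*A^-2 + 15*A^-6 + 20*A^-10 + 15*A^-14 + 6*A^-18 + A^-22
Summing the groups: <K> = 2*A^10 - 4*A^6 + 7*A^2 - 8*A^-2 + 9*A^-6 - 8*A^-10 + 6*A^-14 - 4*A^-18 + A^-22
Normalise by the writhe: (-A^3)^(-w) = (-A^3)^(-6) = A^-18, so f(A) = A^-18 * <K> = 2*A^-8 - 4*A^-12 + 7*A^-16 - 8*A^-20 + 9*A^-24 - 8*A^-28 + 6*A^-32 - 4*A^-36 + A^-40.
Substitute A = t^(-1/4), i.e. A^e → t^(-e/4): V(t) = t^10 - 4*t^9 + 6*t^8 - 8*t^7 + 9*t^6 - 8*t^5 + 7*t^4 - 4*t^3 + 2*t^2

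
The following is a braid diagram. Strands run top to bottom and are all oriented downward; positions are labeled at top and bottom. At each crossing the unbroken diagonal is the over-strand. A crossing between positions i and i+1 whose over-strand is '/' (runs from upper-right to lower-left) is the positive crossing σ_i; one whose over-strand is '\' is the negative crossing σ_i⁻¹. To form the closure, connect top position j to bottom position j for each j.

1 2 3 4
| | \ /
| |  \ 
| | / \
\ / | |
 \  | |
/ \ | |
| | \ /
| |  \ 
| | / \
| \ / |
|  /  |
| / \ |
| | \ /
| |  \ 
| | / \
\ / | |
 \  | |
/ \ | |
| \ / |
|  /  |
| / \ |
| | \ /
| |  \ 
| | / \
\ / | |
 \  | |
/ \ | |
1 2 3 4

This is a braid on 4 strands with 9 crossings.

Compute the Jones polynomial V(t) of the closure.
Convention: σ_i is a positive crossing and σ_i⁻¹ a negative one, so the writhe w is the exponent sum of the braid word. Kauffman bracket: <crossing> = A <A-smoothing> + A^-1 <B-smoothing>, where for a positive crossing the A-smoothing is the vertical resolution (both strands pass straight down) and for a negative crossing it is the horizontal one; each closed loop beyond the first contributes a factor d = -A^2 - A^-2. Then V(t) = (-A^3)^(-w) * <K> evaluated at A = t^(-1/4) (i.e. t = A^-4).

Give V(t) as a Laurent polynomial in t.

1 - 2*t^-1 + 4*t^-2 - 5*t^-3 + 7*t^-4 - 7*t^-5 + 6*t^-6 - 5*t^-7 + 3*t^-8 - t^-9

Derivation:
Reading the diagram top to bottom ('/'-over between positions i,i+1 = s_i, '\'-over = s_i^-1): braid word = s3^-1 s1^-1 s3^-1 s2 s3^-1 s1^-1 s2 s3^-1 s1^-1.
Braid: s3^-1 s1^-1 s3^-1 s2 s3^-1 s1^-1 s2 s3^-1 s1^-1 on 4 strands, 9 crossings.
Writhe w = (#positive) - (#negative) = 2 - 7 = -5.
Enumerate smoothing states for the bracket polynomial. There are 2^9 = 512 states.
Smooth each crossing (0=||, 1=⌣⌢); contribution A^(Σ sign_k(1-2s_k)) * d^(L-1).
Tabulate the states by total A-exponent and number of loops L (A-exp: L × count):
  A^9: L=7 ×1
  A^7: L=6 ×9
  A^5: L=5 ×36
  A^3: L=4 ×83, L=6 ×1
  A^1: L=3 ×118, L=5 ×8
  A^-1: L=2 ×100, L=4 ×26
  A^-3: L=1 ×41, L=3 ×42, L=5 ×1
  A^-5: L=2 ×31, L=4 ×5
  A^-7: L=3 ×9
  A^-9: L=4 ×1
Each group contributes A^e * Σ count * d^(L-1):
Powers of d = -A^2 - A^-2: d^2 = A^4 + 2 + A^-4; d^3 = -A^6 - 3*A^2 - 3*A^-2 - A^-6; d^4 = A^8 + 4*A^4 + 6 + 4*A^-4 + A^-8; d^5 = -A^10 - 5*A^6 - 10*A^2 - 10*A^-2 - 5*A^-6 - A^-10; d^6 = A^12 + 6*A^8 + 15*A^4 + 20 + 15*A^-4 + 6*A^-8 + A^-12.
  A^9 * (d^6) = A^21 + 6*A^17 + 15*A^13 + 20*A^9 + 15*A^5 + 6*A + A^-3
  A^7 * (9*d^5) = -9*A^17 - 45*A^13 - 90*A^9 - 90*A^5 - 45*A - 9*A^-3
  A^5 * (36*d^4) = 36*A^13 + 144*A^9 + 216*A^5 + 144*A + 36*A^-3
  A^3 * (83*d^3 + d^5) = -A^13 - 88*A^9 - 259*A^5 - 259*A - 88*A^-3 - A^-7
  A^1 * (118*d^2 + 8*d^4) = 8*A^9 + 150*A^5 + 284*A + 150*A^-3 + 8*A^-7
  A^-1 * (100*d + 26*d^3) = -26*A^5 - 178*A - 178*A^-3 - 26*A^-7
  A^-3 * (41 + 42*d^2 + d^4) = A^5 + 46*A + 131*A^-3 + 46*A^-7 + A^-11
  A^-5 * (31*d + 5*d^3) = -5*A - 46*A^-3 - 46*A^-7 - 5*A^-11
  A^-7 * (9*d^2) = 9*A^-3 + 18*A^-7 + 9*A^-11
  A^-9 * (d^3) = -A^-3 - 3*A^-7 - 3*A^-11 - A^-15
Summing the groups: <K> = A^21 - 3*A^17 + 5*A^13 - 6*A^9 + 7*A^5 - 7*A + 5*A^-3 - 4*A^-7 + 2*A^-11 - A^-15
Normalise by the writhe: (-A^3)^(-w) = (-A^3)^(5) = -A^15, so f(A) = -A^15 * <K> = -A^36 + 3*A^32 - 5*A^28 + 6*A^24 - 7*A^20 + 7*A^16 - 5*A^12 + 4*A^8 - 2*A^4 + 1.
Substitute A = t^(-1/4), i.e. A^e → t^(-e/4): V(t) = 1 - 2*t^-1 + 4*t^-2 - 5*t^-3 + 7*t^-4 - 7*t^-5 + 6*t^-6 - 5*t^-7 + 3*t^-8 - t^-9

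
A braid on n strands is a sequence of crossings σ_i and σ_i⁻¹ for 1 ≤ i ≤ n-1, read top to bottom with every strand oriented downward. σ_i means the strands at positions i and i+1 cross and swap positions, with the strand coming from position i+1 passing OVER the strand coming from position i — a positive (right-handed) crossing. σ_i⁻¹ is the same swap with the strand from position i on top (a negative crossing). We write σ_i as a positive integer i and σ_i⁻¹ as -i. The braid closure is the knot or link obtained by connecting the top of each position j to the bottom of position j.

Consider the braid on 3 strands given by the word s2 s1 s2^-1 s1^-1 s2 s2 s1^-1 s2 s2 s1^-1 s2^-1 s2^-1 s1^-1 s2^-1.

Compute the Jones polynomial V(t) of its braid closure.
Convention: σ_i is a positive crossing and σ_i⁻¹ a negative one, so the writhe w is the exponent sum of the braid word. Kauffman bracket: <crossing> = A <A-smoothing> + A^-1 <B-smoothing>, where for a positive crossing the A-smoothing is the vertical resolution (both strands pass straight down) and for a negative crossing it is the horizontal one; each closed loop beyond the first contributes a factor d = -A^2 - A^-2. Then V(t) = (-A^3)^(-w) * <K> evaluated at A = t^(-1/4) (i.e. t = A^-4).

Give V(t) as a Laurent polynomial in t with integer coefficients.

t^2 - 2*t + 4 - 4*t^-1 + 4*t^-2 - 4*t^-3 + 3*t^-4 - 2*t^-5 + t^-6

Derivation:
The presented braid s2 s1 s2^-1 s1^-1 s2 s2 s1^-1 s2 s2 s1^-1 s2^-1 s2^-1 s1^-1 s2^-1 on 3 strands reduces by inverse Markov moves (closure unchanged at each step):
  Deconjugate: the word is γ·β·γ⁻¹ with γ = s2 s1 (prefix) and γ⁻¹ = s1^-1 s2^-1 (suffix); strip both.
Reduced to β = s2^-1 s1^-1 s2 s2 s1^-1 s2 s2 s1^-1 s2^-1 s2^-1 on 3 strands, 10 crossings.
Compute on β:
Braid: s2^-1 s1^-1 s2 s2 s1^-1 s2 s2 s1^-1 s2^-1 s2^-1 on 3 strands, 10 crossings.
Writhe w = (#positive) - (#negative) = 4 - 6 = -2.
State-sum expansion of <K>. There are 2^10 = 1024 states.
For each crossing: s=0 is the vertical smoothing, s=1 horizontal. Crossing k contributes A^(sign_k * (1 - 2*s_k)); loop factor d = -A^2 - A^-2.
Tabulate the states by total A-exponent and number of loops L (A-exp: L × count):
  A^10: L=5 ×1
  A^8: L=4 ×10
  A^6: L=3 ×39, L=5 ×6
  A^4: L=2 ×66, L=4 ×52, L=6 ×2
  A^2: L=1 ×45, L=3 ×124, L=5 ×41
  A^0: L=2 ×118, L=4 ×113, L=6 ×21
  A^-2: L=1 ×20, L=3 ×120, L=5 ×63, L=7 ×7
  A^-4: L=2 ×30, L=4 ×68, L=6 ×21, L=8 ×1
  A^-6: L=3 ×20, L=5 ×22, L=7 ×3
  A^-8: L=4 ×7, L=6 ×3
  A^-10: L=5 ×1
Each group contributes A^e * Σ count * d^(L-1):
Powers of d = -A^2 - A^-2: d^2 = A^4 + 2 + A^-4; d^3 = -A^6 - 3*A^2 - 3*A^-2 - A^-6; d^4 = A^8 + 4*A^4 + 6 + 4*A^-4 + A^-8; d^5 = -A^10 - 5*A^6 - 10*A^2 - 10*A^-2 - 5*A^-6 - A^-10; d^6 = A^12 + 6*A^8 + 15*A^4 + 20 + 15*A^-4 + 6*A^-8 + A^-12; d^7 = -A^14 - 7*A^10 - 21*A^6 - 35*A^2 - 35*A^-2 - 21*A^-6 - 7*A^-10 - A^-14.
  A^10 * (d^4) = A^18 + 4*A^14 + 6*A^10 + 4*A^6 + A^2
  A^8 * (10*d^3) = -10*A^14 - 30*A^10 - 30*A^6 - 10*A^2
  A^6 * (39*d^2 + 6*d^4) = 6*A^14 + 63*A^10 + 114*A^6 + 63*A^2 + 6*A^-2
  A^4 * (66*d + 52*d^3 + 2*d^5) = -2*A^14 - 62*A^10 - 242*A^6 - 242*A^2 - 62*A^-2 - 2*A^-6
  A^2 * (45 + 124*d^2 + 41*d^4) = 41*A^10 + 288*A^6 + 539*A^2 + 288*A^-2 + 41*A^-6
  A^0 * (118*d + 113*d^3 + 21*d^5) = -21*A^10 - 218*A^6 - 667*A^2 - 667*A^-2 - 218*A^-6 - 21*A^-10
  A^-2 * (20 + 120*d^2 + 63*d^4 + 7*d^6) = 7*A^10 + 105*A^6 + 477*A^2 + 778*A^-2 + 477*A^-6 + 105*A^-10 + 7*A^-14
  A^-4 * (30*d + 68*d^3 + 21*d^5 + d^7) = -A^10 - 28*A^6 - 194*A^2 - 479*A^-2 - 479*A^-6 - 194*A^-10 - 28*A^-14 - A^-18
  A^-6 * (20*d^2 + 22*d^4 + 3*d^6) = 3*A^6 + 40*A^2 + 153*A^-2 + 232*A^-6 + 153*A^-10 + 40*A^-14 + 3*A^-18
  A^-8 * (7*d^3 + 3*d^5) = -3*A^2 - 22*A^-2 - 51*A^-6 - 51*A^-10 - 22*A^-14 - 3*A^-18
  A^-10 * (d^4) = A^-2 + 4*A^-6 + 6*A^-10 + 4*A^-14 + A^-18
Summing the groups: <K> = A^18 - 2*A^14 + 3*A^10 - 4*A^6 + 4*A^2 - 4*A^-2 + 4*A^-6 - 2*A^-10 + A^-14
Normalise by the writhe: (-A^3)^(-w) = (-A^3)^(2) = A^6, so f(A) = A^6 * <K> = A^24 - 2*A^20 + 3*A^16 - 4*A^12 + 4*A^8 - 4*A^4 + 4 - 2*A^-4 + A^-8.
Substitute A = t^(-1/4), i.e. A^e → t^(-e/4): V(t) = t^2 - 2*t + 4 - 4*t^-1 + 4*t^-2 - 4*t^-3 + 3*t^-4 - 2*t^-5 + t^-6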